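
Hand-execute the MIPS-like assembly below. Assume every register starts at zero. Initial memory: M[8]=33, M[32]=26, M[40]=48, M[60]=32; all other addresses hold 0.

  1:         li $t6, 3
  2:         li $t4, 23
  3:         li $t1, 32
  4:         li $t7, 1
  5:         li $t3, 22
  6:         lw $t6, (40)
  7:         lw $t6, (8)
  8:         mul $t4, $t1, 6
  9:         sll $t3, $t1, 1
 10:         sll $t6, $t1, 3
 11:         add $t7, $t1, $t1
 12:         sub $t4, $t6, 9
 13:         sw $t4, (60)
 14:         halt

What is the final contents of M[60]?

li $t6, 3 → $t6=3
li $t4, 23 → $t4=23
li $t1, 32 → $t1=32
li $t7, 1 → $t7=1
li $t3, 22 → $t3=22
lw $t6, (40) → $t6=M[40]=48
lw $t6, (8) → $t6=M[8]=33
mul $t4, $t1, 6 → $t4=32*6=192
sll $t3, $t1, 1 → $t3=32<<1=64
sll $t6, $t1, 3 → $t6=32<<3=256
add $t7, $t1, $t1 → $t7=32+32=64
sub $t4, $t6, 9 → $t4=256-9=247
sw $t4, (60) → M[60]=247
halt.

247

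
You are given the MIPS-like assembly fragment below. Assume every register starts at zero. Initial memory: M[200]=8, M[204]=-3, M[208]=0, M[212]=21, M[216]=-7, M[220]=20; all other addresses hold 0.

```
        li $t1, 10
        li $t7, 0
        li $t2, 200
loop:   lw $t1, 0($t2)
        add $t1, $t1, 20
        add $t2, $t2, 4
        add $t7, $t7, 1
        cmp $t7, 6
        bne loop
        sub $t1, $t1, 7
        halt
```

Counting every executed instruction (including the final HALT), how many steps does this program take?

41

li $t1, 10 → $t1=10
li $t7, 0 → $t7=0
li $t2, 200 → $t2=200
lw $t1, 0($t2) → $t1=M[200]=8
add $t1, $t1, 20 → $t1=8+20=28
add $t2, $t2, 4 → $t2=200+4=204
add $t7, $t7, 1 → $t7=0+1=1
cmp $t7, 6  (cmp 1,6)
bne loop: taken
lw $t1, 0($t2) → $t1=M[204]=-3
add $t1, $t1, 20 → $t1=(-3)+20=17
add $t2, $t2, 4 → $t2=204+4=208
add $t7, $t7, 1 → $t7=1+1=2
cmp $t7, 6  (cmp 2,6)
bne loop: taken
lw $t1, 0($t2) → $t1=M[208]=0
add $t1, $t1, 20 → $t1=0+20=20
add $t2, $t2, 4 → $t2=208+4=212
add $t7, $t7, 1 → $t7=2+1=3
cmp $t7, 6  (cmp 3,6)
bne loop: taken
lw $t1, 0($t2) → $t1=M[212]=21
add $t1, $t1, 20 → $t1=21+20=41
add $t2, $t2, 4 → $t2=212+4=216
add $t7, $t7, 1 → $t7=3+1=4
cmp $t7, 6  (cmp 4,6)
bne loop: taken
lw $t1, 0($t2) → $t1=M[216]=-7
add $t1, $t1, 20 → $t1=(-7)+20=13
add $t2, $t2, 4 → $t2=216+4=220
add $t7, $t7, 1 → $t7=4+1=5
cmp $t7, 6  (cmp 5,6)
bne loop: taken
lw $t1, 0($t2) → $t1=M[220]=20
add $t1, $t1, 20 → $t1=20+20=40
add $t2, $t2, 4 → $t2=220+4=224
add $t7, $t7, 1 → $t7=5+1=6
cmp $t7, 6  (cmp 6,6)
bne loop: not taken
sub $t1, $t1, 7 → $t1=40-7=33
halt.
Total executed instructions: 41.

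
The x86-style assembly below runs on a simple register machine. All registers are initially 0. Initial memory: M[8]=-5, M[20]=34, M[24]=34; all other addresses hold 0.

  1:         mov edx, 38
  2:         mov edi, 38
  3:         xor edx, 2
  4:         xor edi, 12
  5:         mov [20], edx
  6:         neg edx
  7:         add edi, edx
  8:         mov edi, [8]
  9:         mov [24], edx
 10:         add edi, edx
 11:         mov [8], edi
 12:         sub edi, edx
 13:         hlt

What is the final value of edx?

mov edx, 38 → edx=38
mov edi, 38 → edi=38
xor edx, 2 → edx=38^2=36
xor edi, 12 → edi=38^12=42
mov [20], edx → M[20]=36
neg edx → edx=-(36)=-36
add edi, edx → edi=42+(-36)=6
mov edi, [8] → edi=M[8]=-5
mov [24], edx → M[24]=-36
add edi, edx → edi=(-5)+(-36)=-41
mov [8], edi → M[8]=-41
sub edi, edx → edi=(-41)-(-36)=-5
halt.

-36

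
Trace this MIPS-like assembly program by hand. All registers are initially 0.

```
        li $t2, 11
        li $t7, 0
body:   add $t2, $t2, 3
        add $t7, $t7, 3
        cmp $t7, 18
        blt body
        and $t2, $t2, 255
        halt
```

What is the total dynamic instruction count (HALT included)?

li $t2, 11 → $t2=11
li $t7, 0 → $t7=0
add $t2, $t2, 3 → $t2=11+3=14
add $t7, $t7, 3 → $t7=0+3=3
cmp $t7, 18  (cmp 3,18)
blt body: taken
add $t2, $t2, 3 → $t2=14+3=17
add $t7, $t7, 3 → $t7=3+3=6
cmp $t7, 18  (cmp 6,18)
blt body: taken
add $t2, $t2, 3 → $t2=17+3=20
add $t7, $t7, 3 → $t7=6+3=9
cmp $t7, 18  (cmp 9,18)
blt body: taken
add $t2, $t2, 3 → $t2=20+3=23
add $t7, $t7, 3 → $t7=9+3=12
cmp $t7, 18  (cmp 12,18)
blt body: taken
add $t2, $t2, 3 → $t2=23+3=26
add $t7, $t7, 3 → $t7=12+3=15
cmp $t7, 18  (cmp 15,18)
blt body: taken
add $t2, $t2, 3 → $t2=26+3=29
add $t7, $t7, 3 → $t7=15+3=18
cmp $t7, 18  (cmp 18,18)
blt body: not taken
and $t2, $t2, 255 → $t2=29&255=29
halt.
Total executed instructions: 28.

28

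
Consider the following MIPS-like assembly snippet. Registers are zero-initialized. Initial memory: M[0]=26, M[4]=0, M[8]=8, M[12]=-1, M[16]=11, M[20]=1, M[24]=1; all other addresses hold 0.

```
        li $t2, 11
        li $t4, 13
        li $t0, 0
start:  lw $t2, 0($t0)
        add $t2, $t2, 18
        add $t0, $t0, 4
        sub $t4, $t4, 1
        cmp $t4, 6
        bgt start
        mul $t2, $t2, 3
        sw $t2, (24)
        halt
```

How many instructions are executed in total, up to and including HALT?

after li $t2, 11: $t2=11
after li $t4, 13: $t4=13
after li $t0, 0: $t0=0
after lw $t2, 0($t0): $t2=M[0]=26
after add $t2, $t2, 18: $t2=26+18=44
after add $t0, $t0, 4: $t0=0+4=4
after sub $t4, $t4, 1: $t4=13-1=12
cmp $t4, 6  (cmp 12,6)
bgt start: taken
after lw $t2, 0($t0): $t2=M[4]=0
after add $t2, $t2, 18: $t2=0+18=18
after add $t0, $t0, 4: $t0=4+4=8
after sub $t4, $t4, 1: $t4=12-1=11
cmp $t4, 6  (cmp 11,6)
bgt start: taken
after lw $t2, 0($t0): $t2=M[8]=8
after add $t2, $t2, 18: $t2=8+18=26
after add $t0, $t0, 4: $t0=8+4=12
after sub $t4, $t4, 1: $t4=11-1=10
cmp $t4, 6  (cmp 10,6)
bgt start: taken
after lw $t2, 0($t0): $t2=M[12]=-1
after add $t2, $t2, 18: $t2=(-1)+18=17
after add $t0, $t0, 4: $t0=12+4=16
after sub $t4, $t4, 1: $t4=10-1=9
cmp $t4, 6  (cmp 9,6)
bgt start: taken
after lw $t2, 0($t0): $t2=M[16]=11
after add $t2, $t2, 18: $t2=11+18=29
after add $t0, $t0, 4: $t0=16+4=20
after sub $t4, $t4, 1: $t4=9-1=8
cmp $t4, 6  (cmp 8,6)
bgt start: taken
after lw $t2, 0($t0): $t2=M[20]=1
after add $t2, $t2, 18: $t2=1+18=19
after add $t0, $t0, 4: $t0=20+4=24
after sub $t4, $t4, 1: $t4=8-1=7
cmp $t4, 6  (cmp 7,6)
bgt start: taken
after lw $t2, 0($t0): $t2=M[24]=1
after add $t2, $t2, 18: $t2=1+18=19
after add $t0, $t0, 4: $t0=24+4=28
after sub $t4, $t4, 1: $t4=7-1=6
cmp $t4, 6  (cmp 6,6)
bgt start: not taken
after mul $t2, $t2, 3: $t2=19*3=57
sw $t2, (24) → M[24]=57
halt.
Total executed instructions: 48.

48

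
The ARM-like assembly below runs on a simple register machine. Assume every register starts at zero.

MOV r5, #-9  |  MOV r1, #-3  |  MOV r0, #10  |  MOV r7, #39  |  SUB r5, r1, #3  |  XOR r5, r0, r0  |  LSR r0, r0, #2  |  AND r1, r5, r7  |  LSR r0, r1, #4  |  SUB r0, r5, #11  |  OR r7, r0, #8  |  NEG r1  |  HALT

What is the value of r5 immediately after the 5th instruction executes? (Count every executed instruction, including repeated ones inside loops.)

-6

after MOV r5, #-9: r5=-9
after MOV r1, #-3: r1=-3
after MOV r0, #10: r0=10
after MOV r7, #39: r7=39
after SUB r5, r1, #3: r5=(-3)-3=-6
After step 5: r5 = -6.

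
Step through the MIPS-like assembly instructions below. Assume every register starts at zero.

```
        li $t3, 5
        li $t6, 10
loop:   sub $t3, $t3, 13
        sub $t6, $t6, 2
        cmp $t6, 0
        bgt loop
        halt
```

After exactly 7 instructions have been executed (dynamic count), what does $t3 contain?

-21

after li $t3, 5: $t3=5
after li $t6, 10: $t6=10
after sub $t3, $t3, 13: $t3=5-13=-8
after sub $t6, $t6, 2: $t6=10-2=8
cmp $t6, 0  (cmp 8,0)
bgt loop: taken
after sub $t3, $t3, 13: $t3=(-8)-13=-21
After step 7: $t3 = -21.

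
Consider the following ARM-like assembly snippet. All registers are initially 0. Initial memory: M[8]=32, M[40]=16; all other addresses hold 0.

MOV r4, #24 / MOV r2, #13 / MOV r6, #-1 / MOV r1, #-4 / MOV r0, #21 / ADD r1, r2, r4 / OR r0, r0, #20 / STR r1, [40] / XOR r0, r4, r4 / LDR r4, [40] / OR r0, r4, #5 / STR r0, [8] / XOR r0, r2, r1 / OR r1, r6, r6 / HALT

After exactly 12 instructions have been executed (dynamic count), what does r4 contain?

37

r4=24
r2=13
r6=-1
r1=-4
r0=21
r1=13+24=37
r0=21|20=21
STR r1, [40] → M[40]=37
r0=24^24=0
r4=M[40]=37
r0=37|5=37
STR r0, [8] → M[8]=37
After step 12: r4 = 37.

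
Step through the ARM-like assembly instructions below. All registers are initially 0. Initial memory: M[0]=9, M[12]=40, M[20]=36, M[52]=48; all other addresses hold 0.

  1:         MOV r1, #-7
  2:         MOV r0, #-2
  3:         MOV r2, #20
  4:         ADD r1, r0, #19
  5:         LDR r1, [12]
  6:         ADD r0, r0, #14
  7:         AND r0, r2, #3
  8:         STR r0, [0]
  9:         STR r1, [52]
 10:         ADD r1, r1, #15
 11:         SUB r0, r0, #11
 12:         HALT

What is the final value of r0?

MOV r1, #-7 → r1=-7
MOV r0, #-2 → r0=-2
MOV r2, #20 → r2=20
ADD r1, r0, #19 → r1=(-2)+19=17
LDR r1, [12] → r1=M[12]=40
ADD r0, r0, #14 → r0=(-2)+14=12
AND r0, r2, #3 → r0=20&3=0
STR r0, [0] → M[0]=0
STR r1, [52] → M[52]=40
ADD r1, r1, #15 → r1=40+15=55
SUB r0, r0, #11 → r0=0-11=-11
halt.

-11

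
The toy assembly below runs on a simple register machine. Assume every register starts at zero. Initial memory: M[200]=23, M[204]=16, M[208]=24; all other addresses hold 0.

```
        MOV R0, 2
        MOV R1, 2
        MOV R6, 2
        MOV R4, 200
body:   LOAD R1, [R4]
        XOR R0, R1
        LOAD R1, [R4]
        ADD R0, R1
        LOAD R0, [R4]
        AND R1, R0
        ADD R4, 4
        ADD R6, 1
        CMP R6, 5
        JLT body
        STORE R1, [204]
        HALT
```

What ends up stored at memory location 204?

R0=2
R1=2
R6=2
R4=200
R1=M[200]=23
R0=2^23=21
R1=M[200]=23
R0=21+23=44
R0=M[200]=23
R1=23&23=23
R4=200+4=204
R6=2+1=3
CMP R6, 5  (cmp 3,5)
JLT body: taken
R1=M[204]=16
R0=23^16=7
R1=M[204]=16
R0=7+16=23
R0=M[204]=16
R1=16&16=16
R4=204+4=208
R6=3+1=4
CMP R6, 5  (cmp 4,5)
JLT body: taken
R1=M[208]=24
R0=16^24=8
R1=M[208]=24
R0=8+24=32
R0=M[208]=24
R1=24&24=24
R4=208+4=212
R6=4+1=5
CMP R6, 5  (cmp 5,5)
JLT body: not taken
STORE R1, [204] → M[204]=24
halt.

24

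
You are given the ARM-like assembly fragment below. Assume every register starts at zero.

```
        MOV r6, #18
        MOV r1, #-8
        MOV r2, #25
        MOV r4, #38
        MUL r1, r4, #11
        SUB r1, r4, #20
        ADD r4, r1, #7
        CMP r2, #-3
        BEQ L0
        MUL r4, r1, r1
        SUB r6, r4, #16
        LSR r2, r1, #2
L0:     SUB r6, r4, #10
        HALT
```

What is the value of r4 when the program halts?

324

r6=18
r1=-8
r2=25
r4=38
r1=38*11=418
r1=38-20=18
r4=18+7=25
CMP r2, #-3  (cmp 25,-3)
BEQ L0: not taken
r4=18*18=324
r6=324-16=308
r2=18>>2=4
r6=324-10=314
halt.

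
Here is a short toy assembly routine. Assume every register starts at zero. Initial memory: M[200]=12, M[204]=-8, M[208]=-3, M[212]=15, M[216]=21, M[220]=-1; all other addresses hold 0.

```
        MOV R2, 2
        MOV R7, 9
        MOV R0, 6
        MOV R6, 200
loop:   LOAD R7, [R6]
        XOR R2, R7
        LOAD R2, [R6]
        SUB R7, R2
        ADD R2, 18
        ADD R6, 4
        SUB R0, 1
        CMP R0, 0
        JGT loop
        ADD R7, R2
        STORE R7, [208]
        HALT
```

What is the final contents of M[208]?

MOV R2, 2 → R2=2
MOV R7, 9 → R7=9
MOV R0, 6 → R0=6
MOV R6, 200 → R6=200
LOAD R7, [R6] → R7=M[200]=12
XOR R2, R7 → R2=2^12=14
LOAD R2, [R6] → R2=M[200]=12
SUB R7, R2 → R7=12-12=0
ADD R2, 18 → R2=12+18=30
ADD R6, 4 → R6=200+4=204
SUB R0, 1 → R0=6-1=5
CMP R0, 0  (cmp 5,0)
JGT loop: taken
LOAD R7, [R6] → R7=M[204]=-8
XOR R2, R7 → R2=30^(-8)=-26
LOAD R2, [R6] → R2=M[204]=-8
SUB R7, R2 → R7=(-8)-(-8)=0
ADD R2, 18 → R2=(-8)+18=10
ADD R6, 4 → R6=204+4=208
SUB R0, 1 → R0=5-1=4
CMP R0, 0  (cmp 4,0)
JGT loop: taken
LOAD R7, [R6] → R7=M[208]=-3
XOR R2, R7 → R2=10^(-3)=-9
LOAD R2, [R6] → R2=M[208]=-3
SUB R7, R2 → R7=(-3)-(-3)=0
ADD R2, 18 → R2=(-3)+18=15
ADD R6, 4 → R6=208+4=212
SUB R0, 1 → R0=4-1=3
CMP R0, 0  (cmp 3,0)
JGT loop: taken
LOAD R7, [R6] → R7=M[212]=15
XOR R2, R7 → R2=15^15=0
LOAD R2, [R6] → R2=M[212]=15
SUB R7, R2 → R7=15-15=0
ADD R2, 18 → R2=15+18=33
ADD R6, 4 → R6=212+4=216
SUB R0, 1 → R0=3-1=2
CMP R0, 0  (cmp 2,0)
JGT loop: taken
LOAD R7, [R6] → R7=M[216]=21
XOR R2, R7 → R2=33^21=52
LOAD R2, [R6] → R2=M[216]=21
SUB R7, R2 → R7=21-21=0
ADD R2, 18 → R2=21+18=39
ADD R6, 4 → R6=216+4=220
SUB R0, 1 → R0=2-1=1
CMP R0, 0  (cmp 1,0)
JGT loop: taken
LOAD R7, [R6] → R7=M[220]=-1
XOR R2, R7 → R2=39^(-1)=-40
LOAD R2, [R6] → R2=M[220]=-1
SUB R7, R2 → R7=(-1)-(-1)=0
ADD R2, 18 → R2=(-1)+18=17
ADD R6, 4 → R6=220+4=224
SUB R0, 1 → R0=1-1=0
CMP R0, 0  (cmp 0,0)
JGT loop: not taken
ADD R7, R2 → R7=0+17=17
STORE R7, [208] → M[208]=17
halt.

17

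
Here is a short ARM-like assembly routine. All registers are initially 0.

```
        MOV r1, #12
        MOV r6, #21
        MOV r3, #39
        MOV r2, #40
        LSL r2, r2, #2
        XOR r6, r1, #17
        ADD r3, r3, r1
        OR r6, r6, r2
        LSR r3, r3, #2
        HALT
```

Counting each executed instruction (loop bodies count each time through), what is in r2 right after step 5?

160

r1=12
r6=21
r3=39
r2=40
r2=40<<2=160
After step 5: r2 = 160.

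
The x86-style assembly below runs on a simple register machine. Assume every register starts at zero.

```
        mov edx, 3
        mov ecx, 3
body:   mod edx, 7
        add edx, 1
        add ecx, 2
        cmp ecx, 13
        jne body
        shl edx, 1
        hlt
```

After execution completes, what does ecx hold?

after mov edx, 3: edx=3
after mov ecx, 3: ecx=3
after mod edx, 7: edx=3%7=3
after add edx, 1: edx=3+1=4
after add ecx, 2: ecx=3+2=5
cmp ecx, 13  (cmp 5,13)
jne body: taken
after mod edx, 7: edx=4%7=4
after add edx, 1: edx=4+1=5
after add ecx, 2: ecx=5+2=7
cmp ecx, 13  (cmp 7,13)
jne body: taken
after mod edx, 7: edx=5%7=5
after add edx, 1: edx=5+1=6
after add ecx, 2: ecx=7+2=9
cmp ecx, 13  (cmp 9,13)
jne body: taken
after mod edx, 7: edx=6%7=6
after add edx, 1: edx=6+1=7
after add ecx, 2: ecx=9+2=11
cmp ecx, 13  (cmp 11,13)
jne body: taken
after mod edx, 7: edx=7%7=0
after add edx, 1: edx=0+1=1
after add ecx, 2: ecx=11+2=13
cmp ecx, 13  (cmp 13,13)
jne body: not taken
after shl edx, 1: edx=1<<1=2
halt.

13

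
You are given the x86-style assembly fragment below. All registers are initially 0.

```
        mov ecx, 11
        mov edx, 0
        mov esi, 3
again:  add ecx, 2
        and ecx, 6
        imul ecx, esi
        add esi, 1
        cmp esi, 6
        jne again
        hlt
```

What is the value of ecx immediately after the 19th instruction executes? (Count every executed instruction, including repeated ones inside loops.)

after mov ecx, 11: ecx=11
after mov edx, 0: edx=0
after mov esi, 3: esi=3
after add ecx, 2: ecx=11+2=13
after and ecx, 6: ecx=13&6=4
after imul ecx, esi: ecx=4*3=12
after add esi, 1: esi=3+1=4
cmp esi, 6  (cmp 4,6)
jne again: taken
after add ecx, 2: ecx=12+2=14
after and ecx, 6: ecx=14&6=6
after imul ecx, esi: ecx=6*4=24
after add esi, 1: esi=4+1=5
cmp esi, 6  (cmp 5,6)
jne again: taken
after add ecx, 2: ecx=24+2=26
after and ecx, 6: ecx=26&6=2
after imul ecx, esi: ecx=2*5=10
after add esi, 1: esi=5+1=6
After step 19: ecx = 10.

10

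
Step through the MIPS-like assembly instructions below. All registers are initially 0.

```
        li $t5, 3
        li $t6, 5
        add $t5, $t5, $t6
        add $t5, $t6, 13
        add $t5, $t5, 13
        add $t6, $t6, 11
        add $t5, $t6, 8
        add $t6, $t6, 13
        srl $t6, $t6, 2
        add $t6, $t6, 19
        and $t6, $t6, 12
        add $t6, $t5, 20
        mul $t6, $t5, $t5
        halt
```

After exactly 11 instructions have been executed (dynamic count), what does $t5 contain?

24

after li $t5, 3: $t5=3
after li $t6, 5: $t6=5
after add $t5, $t5, $t6: $t5=3+5=8
after add $t5, $t6, 13: $t5=5+13=18
after add $t5, $t5, 13: $t5=18+13=31
after add $t6, $t6, 11: $t6=5+11=16
after add $t5, $t6, 8: $t5=16+8=24
after add $t6, $t6, 13: $t6=16+13=29
after srl $t6, $t6, 2: $t6=29>>2=7
after add $t6, $t6, 19: $t6=7+19=26
after and $t6, $t6, 12: $t6=26&12=8
After step 11: $t5 = 24.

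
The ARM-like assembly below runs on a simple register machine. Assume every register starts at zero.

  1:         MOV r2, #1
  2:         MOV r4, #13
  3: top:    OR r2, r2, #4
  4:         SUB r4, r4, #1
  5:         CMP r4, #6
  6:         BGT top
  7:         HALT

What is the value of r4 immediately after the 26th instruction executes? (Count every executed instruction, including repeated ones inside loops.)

r2=1
r4=13
r2=1|4=5
r4=13-1=12
CMP r4, #6  (cmp 12,6)
BGT top: taken
r2=5|4=5
r4=12-1=11
CMP r4, #6  (cmp 11,6)
BGT top: taken
r2=5|4=5
r4=11-1=10
CMP r4, #6  (cmp 10,6)
BGT top: taken
r2=5|4=5
r4=10-1=9
CMP r4, #6  (cmp 9,6)
BGT top: taken
r2=5|4=5
r4=9-1=8
CMP r4, #6  (cmp 8,6)
BGT top: taken
r2=5|4=5
r4=8-1=7
CMP r4, #6  (cmp 7,6)
BGT top: taken
After step 26: r4 = 7.

7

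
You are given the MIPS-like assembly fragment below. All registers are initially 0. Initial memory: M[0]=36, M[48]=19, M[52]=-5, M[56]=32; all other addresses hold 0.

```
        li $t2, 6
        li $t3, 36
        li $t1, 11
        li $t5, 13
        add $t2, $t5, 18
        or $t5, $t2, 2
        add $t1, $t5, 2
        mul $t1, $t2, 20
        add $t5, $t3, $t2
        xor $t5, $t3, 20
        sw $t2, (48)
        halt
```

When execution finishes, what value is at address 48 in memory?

31

$t2=6
$t3=36
$t1=11
$t5=13
$t2=13+18=31
$t5=31|2=31
$t1=31+2=33
$t1=31*20=620
$t5=36+31=67
$t5=36^20=48
sw $t2, (48) → M[48]=31
halt.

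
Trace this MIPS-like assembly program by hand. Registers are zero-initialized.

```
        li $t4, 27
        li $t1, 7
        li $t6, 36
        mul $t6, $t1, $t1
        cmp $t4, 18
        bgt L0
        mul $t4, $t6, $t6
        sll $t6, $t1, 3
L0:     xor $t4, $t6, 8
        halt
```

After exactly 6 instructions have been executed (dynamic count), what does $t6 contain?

49

after li $t4, 27: $t4=27
after li $t1, 7: $t1=7
after li $t6, 36: $t6=36
after mul $t6, $t1, $t1: $t6=7*7=49
cmp $t4, 18  (cmp 27,18)
bgt L0: taken
After step 6: $t6 = 49.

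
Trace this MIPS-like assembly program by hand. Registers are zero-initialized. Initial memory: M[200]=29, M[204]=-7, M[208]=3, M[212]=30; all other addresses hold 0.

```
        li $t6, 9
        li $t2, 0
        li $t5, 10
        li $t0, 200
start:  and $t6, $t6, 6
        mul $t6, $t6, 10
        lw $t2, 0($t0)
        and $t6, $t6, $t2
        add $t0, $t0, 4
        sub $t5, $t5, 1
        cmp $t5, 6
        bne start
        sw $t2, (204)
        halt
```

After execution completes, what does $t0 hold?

216

li $t6, 9 → $t6=9
li $t2, 0 → $t2=0
li $t5, 10 → $t5=10
li $t0, 200 → $t0=200
and $t6, $t6, 6 → $t6=9&6=0
mul $t6, $t6, 10 → $t6=0*10=0
lw $t2, 0($t0) → $t2=M[200]=29
and $t6, $t6, $t2 → $t6=0&29=0
add $t0, $t0, 4 → $t0=200+4=204
sub $t5, $t5, 1 → $t5=10-1=9
cmp $t5, 6  (cmp 9,6)
bne start: taken
and $t6, $t6, 6 → $t6=0&6=0
mul $t6, $t6, 10 → $t6=0*10=0
lw $t2, 0($t0) → $t2=M[204]=-7
and $t6, $t6, $t2 → $t6=0&(-7)=0
add $t0, $t0, 4 → $t0=204+4=208
sub $t5, $t5, 1 → $t5=9-1=8
cmp $t5, 6  (cmp 8,6)
bne start: taken
and $t6, $t6, 6 → $t6=0&6=0
mul $t6, $t6, 10 → $t6=0*10=0
lw $t2, 0($t0) → $t2=M[208]=3
and $t6, $t6, $t2 → $t6=0&3=0
add $t0, $t0, 4 → $t0=208+4=212
sub $t5, $t5, 1 → $t5=8-1=7
cmp $t5, 6  (cmp 7,6)
bne start: taken
and $t6, $t6, 6 → $t6=0&6=0
mul $t6, $t6, 10 → $t6=0*10=0
lw $t2, 0($t0) → $t2=M[212]=30
and $t6, $t6, $t2 → $t6=0&30=0
add $t0, $t0, 4 → $t0=212+4=216
sub $t5, $t5, 1 → $t5=7-1=6
cmp $t5, 6  (cmp 6,6)
bne start: not taken
sw $t2, (204) → M[204]=30
halt.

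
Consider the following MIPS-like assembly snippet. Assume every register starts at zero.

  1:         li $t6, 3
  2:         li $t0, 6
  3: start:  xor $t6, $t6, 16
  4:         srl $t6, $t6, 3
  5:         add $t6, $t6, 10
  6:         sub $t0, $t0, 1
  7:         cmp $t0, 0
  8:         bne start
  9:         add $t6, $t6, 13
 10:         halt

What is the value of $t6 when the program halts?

li $t6, 3 → $t6=3
li $t0, 6 → $t0=6
xor $t6, $t6, 16 → $t6=3^16=19
srl $t6, $t6, 3 → $t6=19>>3=2
add $t6, $t6, 10 → $t6=2+10=12
sub $t0, $t0, 1 → $t0=6-1=5
cmp $t0, 0  (cmp 5,0)
bne start: taken
xor $t6, $t6, 16 → $t6=12^16=28
srl $t6, $t6, 3 → $t6=28>>3=3
add $t6, $t6, 10 → $t6=3+10=13
sub $t0, $t0, 1 → $t0=5-1=4
cmp $t0, 0  (cmp 4,0)
bne start: taken
xor $t6, $t6, 16 → $t6=13^16=29
srl $t6, $t6, 3 → $t6=29>>3=3
add $t6, $t6, 10 → $t6=3+10=13
sub $t0, $t0, 1 → $t0=4-1=3
cmp $t0, 0  (cmp 3,0)
bne start: taken
xor $t6, $t6, 16 → $t6=13^16=29
srl $t6, $t6, 3 → $t6=29>>3=3
add $t6, $t6, 10 → $t6=3+10=13
sub $t0, $t0, 1 → $t0=3-1=2
cmp $t0, 0  (cmp 2,0)
bne start: taken
xor $t6, $t6, 16 → $t6=13^16=29
srl $t6, $t6, 3 → $t6=29>>3=3
add $t6, $t6, 10 → $t6=3+10=13
sub $t0, $t0, 1 → $t0=2-1=1
cmp $t0, 0  (cmp 1,0)
bne start: taken
xor $t6, $t6, 16 → $t6=13^16=29
srl $t6, $t6, 3 → $t6=29>>3=3
add $t6, $t6, 10 → $t6=3+10=13
sub $t0, $t0, 1 → $t0=1-1=0
cmp $t0, 0  (cmp 0,0)
bne start: not taken
add $t6, $t6, 13 → $t6=13+13=26
halt.

26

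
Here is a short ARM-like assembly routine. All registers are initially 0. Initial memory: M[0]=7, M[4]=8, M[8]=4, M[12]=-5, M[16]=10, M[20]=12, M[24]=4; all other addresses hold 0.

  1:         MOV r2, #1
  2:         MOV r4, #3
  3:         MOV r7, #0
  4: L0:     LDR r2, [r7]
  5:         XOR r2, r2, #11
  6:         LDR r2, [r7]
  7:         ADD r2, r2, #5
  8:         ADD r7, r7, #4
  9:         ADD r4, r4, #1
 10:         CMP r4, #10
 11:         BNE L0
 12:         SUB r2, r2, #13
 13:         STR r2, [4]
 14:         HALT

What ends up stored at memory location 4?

after MOV r2, #1: r2=1
after MOV r4, #3: r4=3
after MOV r7, #0: r7=0
after LDR r2, [r7]: r2=M[0]=7
after XOR r2, r2, #11: r2=7^11=12
after LDR r2, [r7]: r2=M[0]=7
after ADD r2, r2, #5: r2=7+5=12
after ADD r7, r7, #4: r7=0+4=4
after ADD r4, r4, #1: r4=3+1=4
CMP r4, #10  (cmp 4,10)
BNE L0: taken
after LDR r2, [r7]: r2=M[4]=8
after XOR r2, r2, #11: r2=8^11=3
after LDR r2, [r7]: r2=M[4]=8
after ADD r2, r2, #5: r2=8+5=13
after ADD r7, r7, #4: r7=4+4=8
after ADD r4, r4, #1: r4=4+1=5
CMP r4, #10  (cmp 5,10)
BNE L0: taken
after LDR r2, [r7]: r2=M[8]=4
after XOR r2, r2, #11: r2=4^11=15
after LDR r2, [r7]: r2=M[8]=4
after ADD r2, r2, #5: r2=4+5=9
after ADD r7, r7, #4: r7=8+4=12
after ADD r4, r4, #1: r4=5+1=6
CMP r4, #10  (cmp 6,10)
BNE L0: taken
after LDR r2, [r7]: r2=M[12]=-5
after XOR r2, r2, #11: r2=(-5)^11=-16
after LDR r2, [r7]: r2=M[12]=-5
after ADD r2, r2, #5: r2=(-5)+5=0
after ADD r7, r7, #4: r7=12+4=16
after ADD r4, r4, #1: r4=6+1=7
CMP r4, #10  (cmp 7,10)
BNE L0: taken
after LDR r2, [r7]: r2=M[16]=10
after XOR r2, r2, #11: r2=10^11=1
after LDR r2, [r7]: r2=M[16]=10
after ADD r2, r2, #5: r2=10+5=15
after ADD r7, r7, #4: r7=16+4=20
after ADD r4, r4, #1: r4=7+1=8
CMP r4, #10  (cmp 8,10)
BNE L0: taken
after LDR r2, [r7]: r2=M[20]=12
after XOR r2, r2, #11: r2=12^11=7
after LDR r2, [r7]: r2=M[20]=12
after ADD r2, r2, #5: r2=12+5=17
after ADD r7, r7, #4: r7=20+4=24
after ADD r4, r4, #1: r4=8+1=9
CMP r4, #10  (cmp 9,10)
BNE L0: taken
after LDR r2, [r7]: r2=M[24]=4
after XOR r2, r2, #11: r2=4^11=15
after LDR r2, [r7]: r2=M[24]=4
after ADD r2, r2, #5: r2=4+5=9
after ADD r7, r7, #4: r7=24+4=28
after ADD r4, r4, #1: r4=9+1=10
CMP r4, #10  (cmp 10,10)
BNE L0: not taken
after SUB r2, r2, #13: r2=9-13=-4
STR r2, [4] → M[4]=-4
halt.

-4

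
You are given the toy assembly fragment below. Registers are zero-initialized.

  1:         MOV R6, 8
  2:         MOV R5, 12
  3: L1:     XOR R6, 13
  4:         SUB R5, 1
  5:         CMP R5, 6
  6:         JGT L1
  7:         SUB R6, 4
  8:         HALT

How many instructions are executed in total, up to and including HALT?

28

after MOV R6, 8: R6=8
after MOV R5, 12: R5=12
after XOR R6, 13: R6=8^13=5
after SUB R5, 1: R5=12-1=11
CMP R5, 6  (cmp 11,6)
JGT L1: taken
after XOR R6, 13: R6=5^13=8
after SUB R5, 1: R5=11-1=10
CMP R5, 6  (cmp 10,6)
JGT L1: taken
after XOR R6, 13: R6=8^13=5
after SUB R5, 1: R5=10-1=9
CMP R5, 6  (cmp 9,6)
JGT L1: taken
after XOR R6, 13: R6=5^13=8
after SUB R5, 1: R5=9-1=8
CMP R5, 6  (cmp 8,6)
JGT L1: taken
after XOR R6, 13: R6=8^13=5
after SUB R5, 1: R5=8-1=7
CMP R5, 6  (cmp 7,6)
JGT L1: taken
after XOR R6, 13: R6=5^13=8
after SUB R5, 1: R5=7-1=6
CMP R5, 6  (cmp 6,6)
JGT L1: not taken
after SUB R6, 4: R6=8-4=4
halt.
Total executed instructions: 28.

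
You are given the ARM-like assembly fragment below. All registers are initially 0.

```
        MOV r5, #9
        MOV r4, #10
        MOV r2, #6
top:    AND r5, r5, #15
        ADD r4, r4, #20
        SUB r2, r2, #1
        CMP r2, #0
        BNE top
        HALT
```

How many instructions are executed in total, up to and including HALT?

r5=9
r4=10
r2=6
r5=9&15=9
r4=10+20=30
r2=6-1=5
CMP r2, #0  (cmp 5,0)
BNE top: taken
r5=9&15=9
r4=30+20=50
r2=5-1=4
CMP r2, #0  (cmp 4,0)
BNE top: taken
r5=9&15=9
r4=50+20=70
r2=4-1=3
CMP r2, #0  (cmp 3,0)
BNE top: taken
r5=9&15=9
r4=70+20=90
r2=3-1=2
CMP r2, #0  (cmp 2,0)
BNE top: taken
r5=9&15=9
r4=90+20=110
r2=2-1=1
CMP r2, #0  (cmp 1,0)
BNE top: taken
r5=9&15=9
r4=110+20=130
r2=1-1=0
CMP r2, #0  (cmp 0,0)
BNE top: not taken
halt.
Total executed instructions: 34.

34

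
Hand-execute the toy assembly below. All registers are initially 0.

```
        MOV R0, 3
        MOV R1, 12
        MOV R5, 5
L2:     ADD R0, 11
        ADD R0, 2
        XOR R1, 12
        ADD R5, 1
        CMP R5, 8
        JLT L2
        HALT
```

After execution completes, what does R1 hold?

R0=3
R1=12
R5=5
R0=3+11=14
R0=14+2=16
R1=12^12=0
R5=5+1=6
CMP R5, 8  (cmp 6,8)
JLT L2: taken
R0=16+11=27
R0=27+2=29
R1=0^12=12
R5=6+1=7
CMP R5, 8  (cmp 7,8)
JLT L2: taken
R0=29+11=40
R0=40+2=42
R1=12^12=0
R5=7+1=8
CMP R5, 8  (cmp 8,8)
JLT L2: not taken
halt.

0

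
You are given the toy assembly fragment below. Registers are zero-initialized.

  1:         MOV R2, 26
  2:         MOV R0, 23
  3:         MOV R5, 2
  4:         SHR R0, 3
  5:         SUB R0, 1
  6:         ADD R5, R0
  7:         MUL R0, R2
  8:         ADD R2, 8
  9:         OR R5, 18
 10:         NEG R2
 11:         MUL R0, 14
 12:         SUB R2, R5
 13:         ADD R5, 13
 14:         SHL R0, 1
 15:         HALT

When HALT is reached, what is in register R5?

R2=26
R0=23
R5=2
R0=23>>3=2
R0=2-1=1
R5=2+1=3
R0=1*26=26
R2=26+8=34
R5=3|18=19
R2=-(34)=-34
R0=26*14=364
R2=(-34)-19=-53
R5=19+13=32
R0=364<<1=728
halt.

32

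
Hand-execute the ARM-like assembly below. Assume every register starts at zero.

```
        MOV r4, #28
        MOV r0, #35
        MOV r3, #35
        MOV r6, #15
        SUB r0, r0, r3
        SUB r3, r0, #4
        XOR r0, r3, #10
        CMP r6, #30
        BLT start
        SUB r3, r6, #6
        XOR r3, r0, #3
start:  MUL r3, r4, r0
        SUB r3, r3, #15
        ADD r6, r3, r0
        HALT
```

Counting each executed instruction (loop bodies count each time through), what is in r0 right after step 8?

-10

MOV r4, #28 → r4=28
MOV r0, #35 → r0=35
MOV r3, #35 → r3=35
MOV r6, #15 → r6=15
SUB r0, r0, r3 → r0=35-35=0
SUB r3, r0, #4 → r3=0-4=-4
XOR r0, r3, #10 → r0=(-4)^10=-10
CMP r6, #30  (cmp 15,30)
After step 8: r0 = -10.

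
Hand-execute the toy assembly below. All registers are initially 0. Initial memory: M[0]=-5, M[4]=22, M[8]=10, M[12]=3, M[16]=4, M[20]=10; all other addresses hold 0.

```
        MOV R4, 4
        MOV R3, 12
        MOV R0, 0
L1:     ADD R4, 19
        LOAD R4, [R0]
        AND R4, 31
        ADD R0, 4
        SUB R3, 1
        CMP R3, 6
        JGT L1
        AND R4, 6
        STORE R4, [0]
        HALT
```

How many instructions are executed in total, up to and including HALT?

R4=4
R3=12
R0=0
R4=4+19=23
R4=M[0]=-5
R4=(-5)&31=27
R0=0+4=4
R3=12-1=11
CMP R3, 6  (cmp 11,6)
JGT L1: taken
R4=27+19=46
R4=M[4]=22
R4=22&31=22
R0=4+4=8
R3=11-1=10
CMP R3, 6  (cmp 10,6)
JGT L1: taken
R4=22+19=41
R4=M[8]=10
R4=10&31=10
R0=8+4=12
R3=10-1=9
CMP R3, 6  (cmp 9,6)
JGT L1: taken
R4=10+19=29
R4=M[12]=3
R4=3&31=3
R0=12+4=16
R3=9-1=8
CMP R3, 6  (cmp 8,6)
JGT L1: taken
R4=3+19=22
R4=M[16]=4
R4=4&31=4
R0=16+4=20
R3=8-1=7
CMP R3, 6  (cmp 7,6)
JGT L1: taken
R4=4+19=23
R4=M[20]=10
R4=10&31=10
R0=20+4=24
R3=7-1=6
CMP R3, 6  (cmp 6,6)
JGT L1: not taken
R4=10&6=2
STORE R4, [0] → M[0]=2
halt.
Total executed instructions: 48.

48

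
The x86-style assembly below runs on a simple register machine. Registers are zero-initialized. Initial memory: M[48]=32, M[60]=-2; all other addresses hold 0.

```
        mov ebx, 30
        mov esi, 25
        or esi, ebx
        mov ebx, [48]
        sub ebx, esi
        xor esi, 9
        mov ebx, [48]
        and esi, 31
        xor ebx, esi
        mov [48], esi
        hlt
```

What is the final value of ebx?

54

mov ebx, 30 → ebx=30
mov esi, 25 → esi=25
or esi, ebx → esi=25|30=31
mov ebx, [48] → ebx=M[48]=32
sub ebx, esi → ebx=32-31=1
xor esi, 9 → esi=31^9=22
mov ebx, [48] → ebx=M[48]=32
and esi, 31 → esi=22&31=22
xor ebx, esi → ebx=32^22=54
mov [48], esi → M[48]=22
halt.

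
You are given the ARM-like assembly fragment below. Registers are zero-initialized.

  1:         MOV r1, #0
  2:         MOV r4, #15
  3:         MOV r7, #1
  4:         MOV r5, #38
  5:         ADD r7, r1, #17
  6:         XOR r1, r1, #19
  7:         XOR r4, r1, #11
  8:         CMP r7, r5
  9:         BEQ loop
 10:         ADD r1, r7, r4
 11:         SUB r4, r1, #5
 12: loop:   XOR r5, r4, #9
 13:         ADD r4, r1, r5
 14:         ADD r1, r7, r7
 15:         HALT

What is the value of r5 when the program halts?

MOV r1, #0 → r1=0
MOV r4, #15 → r4=15
MOV r7, #1 → r7=1
MOV r5, #38 → r5=38
ADD r7, r1, #17 → r7=0+17=17
XOR r1, r1, #19 → r1=0^19=19
XOR r4, r1, #11 → r4=19^11=24
CMP r7, r5  (cmp 17,38)
BEQ loop: not taken
ADD r1, r7, r4 → r1=17+24=41
SUB r4, r1, #5 → r4=41-5=36
XOR r5, r4, #9 → r5=36^9=45
ADD r4, r1, r5 → r4=41+45=86
ADD r1, r7, r7 → r1=17+17=34
halt.

45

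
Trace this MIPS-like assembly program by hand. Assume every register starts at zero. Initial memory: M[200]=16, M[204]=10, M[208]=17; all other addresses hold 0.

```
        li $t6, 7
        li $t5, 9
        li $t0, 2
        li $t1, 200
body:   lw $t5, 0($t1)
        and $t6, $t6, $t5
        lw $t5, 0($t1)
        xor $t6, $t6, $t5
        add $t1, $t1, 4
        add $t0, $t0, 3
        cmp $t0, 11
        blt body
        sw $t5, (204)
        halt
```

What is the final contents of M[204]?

17

after li $t6, 7: $t6=7
after li $t5, 9: $t5=9
after li $t0, 2: $t0=2
after li $t1, 200: $t1=200
after lw $t5, 0($t1): $t5=M[200]=16
after and $t6, $t6, $t5: $t6=7&16=0
after lw $t5, 0($t1): $t5=M[200]=16
after xor $t6, $t6, $t5: $t6=0^16=16
after add $t1, $t1, 4: $t1=200+4=204
after add $t0, $t0, 3: $t0=2+3=5
cmp $t0, 11  (cmp 5,11)
blt body: taken
after lw $t5, 0($t1): $t5=M[204]=10
after and $t6, $t6, $t5: $t6=16&10=0
after lw $t5, 0($t1): $t5=M[204]=10
after xor $t6, $t6, $t5: $t6=0^10=10
after add $t1, $t1, 4: $t1=204+4=208
after add $t0, $t0, 3: $t0=5+3=8
cmp $t0, 11  (cmp 8,11)
blt body: taken
after lw $t5, 0($t1): $t5=M[208]=17
after and $t6, $t6, $t5: $t6=10&17=0
after lw $t5, 0($t1): $t5=M[208]=17
after xor $t6, $t6, $t5: $t6=0^17=17
after add $t1, $t1, 4: $t1=208+4=212
after add $t0, $t0, 3: $t0=8+3=11
cmp $t0, 11  (cmp 11,11)
blt body: not taken
sw $t5, (204) → M[204]=17
halt.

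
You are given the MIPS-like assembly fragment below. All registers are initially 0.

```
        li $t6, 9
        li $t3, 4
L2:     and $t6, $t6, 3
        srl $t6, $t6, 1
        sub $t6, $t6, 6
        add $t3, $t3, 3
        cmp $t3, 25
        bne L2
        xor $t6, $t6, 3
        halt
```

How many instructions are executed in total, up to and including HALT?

46

li $t6, 9 → $t6=9
li $t3, 4 → $t3=4
and $t6, $t6, 3 → $t6=9&3=1
srl $t6, $t6, 1 → $t6=1>>1=0
sub $t6, $t6, 6 → $t6=0-6=-6
add $t3, $t3, 3 → $t3=4+3=7
cmp $t3, 25  (cmp 7,25)
bne L2: taken
and $t6, $t6, 3 → $t6=(-6)&3=2
srl $t6, $t6, 1 → $t6=2>>1=1
sub $t6, $t6, 6 → $t6=1-6=-5
add $t3, $t3, 3 → $t3=7+3=10
cmp $t3, 25  (cmp 10,25)
bne L2: taken
and $t6, $t6, 3 → $t6=(-5)&3=3
srl $t6, $t6, 1 → $t6=3>>1=1
sub $t6, $t6, 6 → $t6=1-6=-5
add $t3, $t3, 3 → $t3=10+3=13
cmp $t3, 25  (cmp 13,25)
bne L2: taken
and $t6, $t6, 3 → $t6=(-5)&3=3
srl $t6, $t6, 1 → $t6=3>>1=1
sub $t6, $t6, 6 → $t6=1-6=-5
add $t3, $t3, 3 → $t3=13+3=16
cmp $t3, 25  (cmp 16,25)
bne L2: taken
and $t6, $t6, 3 → $t6=(-5)&3=3
srl $t6, $t6, 1 → $t6=3>>1=1
sub $t6, $t6, 6 → $t6=1-6=-5
add $t3, $t3, 3 → $t3=16+3=19
cmp $t3, 25  (cmp 19,25)
bne L2: taken
and $t6, $t6, 3 → $t6=(-5)&3=3
srl $t6, $t6, 1 → $t6=3>>1=1
sub $t6, $t6, 6 → $t6=1-6=-5
add $t3, $t3, 3 → $t3=19+3=22
cmp $t3, 25  (cmp 22,25)
bne L2: taken
and $t6, $t6, 3 → $t6=(-5)&3=3
srl $t6, $t6, 1 → $t6=3>>1=1
sub $t6, $t6, 6 → $t6=1-6=-5
add $t3, $t3, 3 → $t3=22+3=25
cmp $t3, 25  (cmp 25,25)
bne L2: not taken
xor $t6, $t6, 3 → $t6=(-5)^3=-8
halt.
Total executed instructions: 46.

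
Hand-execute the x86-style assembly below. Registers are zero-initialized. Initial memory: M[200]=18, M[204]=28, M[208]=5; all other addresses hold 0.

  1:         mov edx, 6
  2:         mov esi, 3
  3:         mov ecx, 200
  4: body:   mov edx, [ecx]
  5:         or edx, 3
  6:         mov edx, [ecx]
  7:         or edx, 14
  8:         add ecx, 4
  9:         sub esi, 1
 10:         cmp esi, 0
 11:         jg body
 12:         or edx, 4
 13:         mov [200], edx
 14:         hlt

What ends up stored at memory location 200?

15

after mov edx, 6: edx=6
after mov esi, 3: esi=3
after mov ecx, 200: ecx=200
after mov edx, [ecx]: edx=M[200]=18
after or edx, 3: edx=18|3=19
after mov edx, [ecx]: edx=M[200]=18
after or edx, 14: edx=18|14=30
after add ecx, 4: ecx=200+4=204
after sub esi, 1: esi=3-1=2
cmp esi, 0  (cmp 2,0)
jg body: taken
after mov edx, [ecx]: edx=M[204]=28
after or edx, 3: edx=28|3=31
after mov edx, [ecx]: edx=M[204]=28
after or edx, 14: edx=28|14=30
after add ecx, 4: ecx=204+4=208
after sub esi, 1: esi=2-1=1
cmp esi, 0  (cmp 1,0)
jg body: taken
after mov edx, [ecx]: edx=M[208]=5
after or edx, 3: edx=5|3=7
after mov edx, [ecx]: edx=M[208]=5
after or edx, 14: edx=5|14=15
after add ecx, 4: ecx=208+4=212
after sub esi, 1: esi=1-1=0
cmp esi, 0  (cmp 0,0)
jg body: not taken
after or edx, 4: edx=15|4=15
mov [200], edx → M[200]=15
halt.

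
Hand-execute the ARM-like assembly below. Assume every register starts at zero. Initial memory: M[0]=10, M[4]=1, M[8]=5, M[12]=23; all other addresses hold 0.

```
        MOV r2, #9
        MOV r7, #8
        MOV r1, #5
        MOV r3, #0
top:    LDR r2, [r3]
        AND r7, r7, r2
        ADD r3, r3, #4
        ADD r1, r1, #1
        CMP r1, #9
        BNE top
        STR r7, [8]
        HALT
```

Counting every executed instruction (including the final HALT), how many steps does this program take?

30

after MOV r2, #9: r2=9
after MOV r7, #8: r7=8
after MOV r1, #5: r1=5
after MOV r3, #0: r3=0
after LDR r2, [r3]: r2=M[0]=10
after AND r7, r7, r2: r7=8&10=8
after ADD r3, r3, #4: r3=0+4=4
after ADD r1, r1, #1: r1=5+1=6
CMP r1, #9  (cmp 6,9)
BNE top: taken
after LDR r2, [r3]: r2=M[4]=1
after AND r7, r7, r2: r7=8&1=0
after ADD r3, r3, #4: r3=4+4=8
after ADD r1, r1, #1: r1=6+1=7
CMP r1, #9  (cmp 7,9)
BNE top: taken
after LDR r2, [r3]: r2=M[8]=5
after AND r7, r7, r2: r7=0&5=0
after ADD r3, r3, #4: r3=8+4=12
after ADD r1, r1, #1: r1=7+1=8
CMP r1, #9  (cmp 8,9)
BNE top: taken
after LDR r2, [r3]: r2=M[12]=23
after AND r7, r7, r2: r7=0&23=0
after ADD r3, r3, #4: r3=12+4=16
after ADD r1, r1, #1: r1=8+1=9
CMP r1, #9  (cmp 9,9)
BNE top: not taken
STR r7, [8] → M[8]=0
halt.
Total executed instructions: 30.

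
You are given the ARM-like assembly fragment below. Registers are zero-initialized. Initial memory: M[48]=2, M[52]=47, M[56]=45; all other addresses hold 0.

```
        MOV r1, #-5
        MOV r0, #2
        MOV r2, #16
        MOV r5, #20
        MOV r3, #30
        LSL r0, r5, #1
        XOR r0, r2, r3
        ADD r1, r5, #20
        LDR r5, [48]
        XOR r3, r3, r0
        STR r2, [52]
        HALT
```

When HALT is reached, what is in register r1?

MOV r1, #-5 → r1=-5
MOV r0, #2 → r0=2
MOV r2, #16 → r2=16
MOV r5, #20 → r5=20
MOV r3, #30 → r3=30
LSL r0, r5, #1 → r0=20<<1=40
XOR r0, r2, r3 → r0=16^30=14
ADD r1, r5, #20 → r1=20+20=40
LDR r5, [48] → r5=M[48]=2
XOR r3, r3, r0 → r3=30^14=16
STR r2, [52] → M[52]=16
halt.

40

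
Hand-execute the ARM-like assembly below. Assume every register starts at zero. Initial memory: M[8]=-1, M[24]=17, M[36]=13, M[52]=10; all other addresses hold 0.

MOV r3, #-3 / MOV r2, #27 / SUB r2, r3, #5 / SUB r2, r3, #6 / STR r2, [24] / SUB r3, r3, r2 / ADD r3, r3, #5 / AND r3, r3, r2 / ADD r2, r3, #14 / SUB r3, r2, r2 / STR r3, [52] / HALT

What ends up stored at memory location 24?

after MOV r3, #-3: r3=-3
after MOV r2, #27: r2=27
after SUB r2, r3, #5: r2=(-3)-5=-8
after SUB r2, r3, #6: r2=(-3)-6=-9
STR r2, [24] → M[24]=-9
after SUB r3, r3, r2: r3=(-3)-(-9)=6
after ADD r3, r3, #5: r3=6+5=11
after AND r3, r3, r2: r3=11&(-9)=3
after ADD r2, r3, #14: r2=3+14=17
after SUB r3, r2, r2: r3=17-17=0
STR r3, [52] → M[52]=0
halt.

-9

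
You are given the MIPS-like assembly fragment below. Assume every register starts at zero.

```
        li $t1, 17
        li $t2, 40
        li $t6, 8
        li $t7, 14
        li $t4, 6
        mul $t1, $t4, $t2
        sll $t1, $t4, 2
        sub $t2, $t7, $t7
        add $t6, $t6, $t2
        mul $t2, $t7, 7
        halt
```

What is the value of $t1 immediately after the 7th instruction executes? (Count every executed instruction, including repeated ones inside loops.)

24

$t1=17
$t2=40
$t6=8
$t7=14
$t4=6
$t1=6*40=240
$t1=6<<2=24
After step 7: $t1 = 24.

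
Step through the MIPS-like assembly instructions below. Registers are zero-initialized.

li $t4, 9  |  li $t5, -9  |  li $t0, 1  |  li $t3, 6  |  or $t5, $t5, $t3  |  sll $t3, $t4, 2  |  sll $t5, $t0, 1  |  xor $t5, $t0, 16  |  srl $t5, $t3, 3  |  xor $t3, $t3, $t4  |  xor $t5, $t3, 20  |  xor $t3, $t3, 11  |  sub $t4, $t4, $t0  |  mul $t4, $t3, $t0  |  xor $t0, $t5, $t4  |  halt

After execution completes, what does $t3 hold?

38

li $t4, 9 → $t4=9
li $t5, -9 → $t5=-9
li $t0, 1 → $t0=1
li $t3, 6 → $t3=6
or $t5, $t5, $t3 → $t5=(-9)|6=-9
sll $t3, $t4, 2 → $t3=9<<2=36
sll $t5, $t0, 1 → $t5=1<<1=2
xor $t5, $t0, 16 → $t5=1^16=17
srl $t5, $t3, 3 → $t5=36>>3=4
xor $t3, $t3, $t4 → $t3=36^9=45
xor $t5, $t3, 20 → $t5=45^20=57
xor $t3, $t3, 11 → $t3=45^11=38
sub $t4, $t4, $t0 → $t4=9-1=8
mul $t4, $t3, $t0 → $t4=38*1=38
xor $t0, $t5, $t4 → $t0=57^38=31
halt.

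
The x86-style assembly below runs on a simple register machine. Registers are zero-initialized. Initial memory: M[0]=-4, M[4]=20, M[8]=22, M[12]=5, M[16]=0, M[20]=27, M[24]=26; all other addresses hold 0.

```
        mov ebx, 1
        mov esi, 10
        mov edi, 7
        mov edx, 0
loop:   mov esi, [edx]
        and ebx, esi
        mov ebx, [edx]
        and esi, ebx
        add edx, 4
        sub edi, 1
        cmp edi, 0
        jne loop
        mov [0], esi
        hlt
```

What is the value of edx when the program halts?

28

mov ebx, 1 → ebx=1
mov esi, 10 → esi=10
mov edi, 7 → edi=7
mov edx, 0 → edx=0
mov esi, [edx] → esi=M[0]=-4
and ebx, esi → ebx=1&(-4)=0
mov ebx, [edx] → ebx=M[0]=-4
and esi, ebx → esi=(-4)&(-4)=-4
add edx, 4 → edx=0+4=4
sub edi, 1 → edi=7-1=6
cmp edi, 0  (cmp 6,0)
jne loop: taken
mov esi, [edx] → esi=M[4]=20
and ebx, esi → ebx=(-4)&20=20
mov ebx, [edx] → ebx=M[4]=20
and esi, ebx → esi=20&20=20
add edx, 4 → edx=4+4=8
sub edi, 1 → edi=6-1=5
cmp edi, 0  (cmp 5,0)
jne loop: taken
mov esi, [edx] → esi=M[8]=22
and ebx, esi → ebx=20&22=20
mov ebx, [edx] → ebx=M[8]=22
and esi, ebx → esi=22&22=22
add edx, 4 → edx=8+4=12
sub edi, 1 → edi=5-1=4
cmp edi, 0  (cmp 4,0)
jne loop: taken
mov esi, [edx] → esi=M[12]=5
and ebx, esi → ebx=22&5=4
mov ebx, [edx] → ebx=M[12]=5
and esi, ebx → esi=5&5=5
add edx, 4 → edx=12+4=16
sub edi, 1 → edi=4-1=3
cmp edi, 0  (cmp 3,0)
jne loop: taken
mov esi, [edx] → esi=M[16]=0
and ebx, esi → ebx=5&0=0
mov ebx, [edx] → ebx=M[16]=0
and esi, ebx → esi=0&0=0
add edx, 4 → edx=16+4=20
sub edi, 1 → edi=3-1=2
cmp edi, 0  (cmp 2,0)
jne loop: taken
mov esi, [edx] → esi=M[20]=27
and ebx, esi → ebx=0&27=0
mov ebx, [edx] → ebx=M[20]=27
and esi, ebx → esi=27&27=27
add edx, 4 → edx=20+4=24
sub edi, 1 → edi=2-1=1
cmp edi, 0  (cmp 1,0)
jne loop: taken
mov esi, [edx] → esi=M[24]=26
and ebx, esi → ebx=27&26=26
mov ebx, [edx] → ebx=M[24]=26
and esi, ebx → esi=26&26=26
add edx, 4 → edx=24+4=28
sub edi, 1 → edi=1-1=0
cmp edi, 0  (cmp 0,0)
jne loop: not taken
mov [0], esi → M[0]=26
halt.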